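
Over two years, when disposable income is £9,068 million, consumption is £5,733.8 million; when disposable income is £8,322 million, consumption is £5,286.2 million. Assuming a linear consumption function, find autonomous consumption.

MPC = ΔC/ΔY = (5733.8 − 5286.2)/(9068 − 8322) = 447.6/746 = 0.6
a = C − MPC·Y = 5286.2 − 0.6(8322) = 5286.2 − 4993.2 = 293

a = 293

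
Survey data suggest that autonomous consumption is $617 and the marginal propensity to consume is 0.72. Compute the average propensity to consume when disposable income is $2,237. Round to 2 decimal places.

C = 617 + 0.72(2237) = 2227.64
APC = C/Y = 2227.64/2237 = 1.00

APC = 1.00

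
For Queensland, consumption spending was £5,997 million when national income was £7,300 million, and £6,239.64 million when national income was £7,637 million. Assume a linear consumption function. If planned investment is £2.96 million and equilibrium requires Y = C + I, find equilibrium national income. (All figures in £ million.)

MPC = (6239.64 − 5997)/(7637 − 7300) = 242.64/337 = 0.72
a = 5997 − 0.72(7300) = 741
Equilibrium: Y = 741 + 0.72Y + 2.96
0.28Y = 743.96, so Y = 743.96/0.28 = 2657

Y = 2657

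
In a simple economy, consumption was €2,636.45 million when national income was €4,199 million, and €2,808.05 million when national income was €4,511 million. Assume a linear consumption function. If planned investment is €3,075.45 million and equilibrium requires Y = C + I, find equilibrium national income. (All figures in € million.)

Y = 7561

MPC = (2808.05 − 2636.45)/(4511 − 4199) = 171.6/312 = 0.55
a = 2636.45 − 0.55(4199) = 327
Equilibrium: Y = 327 + 0.55Y + 3075.45
0.45Y = 3402.45, so Y = 3402.45/0.45 = 7561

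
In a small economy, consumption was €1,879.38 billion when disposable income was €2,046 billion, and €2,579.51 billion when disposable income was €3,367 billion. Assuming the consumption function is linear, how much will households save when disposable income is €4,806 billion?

S = 1463.82

MPC = (2579.51 − 1879.38)/(3367 − 2046) = 700.13/1321 = 0.53
a = 1879.38 − 0.53(2046) = 1879.38 − 1084.38 = 795
C = 795 + 0.53(4806) = 3342.18
S = 4806 − 3342.18 = 1463.82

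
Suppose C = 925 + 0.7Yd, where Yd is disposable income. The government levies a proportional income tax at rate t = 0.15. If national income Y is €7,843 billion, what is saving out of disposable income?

S = 1074.965

Yd = (1 − 0.15)(7843) = 0.85(7843) = 6666.55
C = 925 + 0.7(6666.55) = 925 + 4666.585 = 5591.585
S = Yd − C = 6666.55 − 5591.585 = 1074.965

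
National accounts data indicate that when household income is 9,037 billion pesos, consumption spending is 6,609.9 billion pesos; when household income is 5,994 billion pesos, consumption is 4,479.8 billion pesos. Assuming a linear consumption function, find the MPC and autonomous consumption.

MPC = 0.7; a = 284

MPC = ΔC/ΔY = (6609.9 − 4479.8)/(9037 − 5994) = 2130.1/3043 = 0.7
a = C − MPC·Y = 4479.8 − 0.7(5994) = 4479.8 − 4195.8 = 284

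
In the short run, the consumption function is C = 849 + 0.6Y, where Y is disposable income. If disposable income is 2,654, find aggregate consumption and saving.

C = 2441.4; S = 212.6

C = 849 + 0.6(2654) = 849 + 1592.4 = 2441.4
S = Y − C = 2654 − 2441.4 = 212.6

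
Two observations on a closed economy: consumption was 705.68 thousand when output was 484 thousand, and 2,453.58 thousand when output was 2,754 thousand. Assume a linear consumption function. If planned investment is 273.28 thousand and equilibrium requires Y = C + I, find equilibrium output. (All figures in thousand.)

MPC = (2453.58 − 705.68)/(2754 − 484) = 1747.9/2270 = 0.77
a = 705.68 − 0.77(484) = 333
Equilibrium: Y = 333 + 0.77Y + 273.28
0.23Y = 606.28, so Y = 606.28/0.23 = 2636

Y = 2636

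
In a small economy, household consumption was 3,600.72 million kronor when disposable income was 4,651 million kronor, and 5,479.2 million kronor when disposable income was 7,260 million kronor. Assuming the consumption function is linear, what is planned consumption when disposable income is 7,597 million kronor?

C = 5721.84

MPC = (5479.2 − 3600.72)/(7260 − 4651) = 1878.48/2609 = 0.72
a = 3600.72 − 0.72(4651) = 3600.72 − 3348.72 = 252
C = 252 + 0.72(7597) = 252 + 5469.84 = 5721.84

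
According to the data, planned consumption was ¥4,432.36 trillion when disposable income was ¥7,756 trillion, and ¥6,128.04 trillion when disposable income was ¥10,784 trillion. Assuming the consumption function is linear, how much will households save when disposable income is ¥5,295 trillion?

S = 2240.8

MPC = (6128.04 − 4432.36)/(10784 − 7756) = 1695.68/3028 = 0.56
a = 4432.36 − 0.56(7756) = 4432.36 − 4343.36 = 89
C = 89 + 0.56(5295) = 3054.2
S = 5295 − 3054.2 = 2240.8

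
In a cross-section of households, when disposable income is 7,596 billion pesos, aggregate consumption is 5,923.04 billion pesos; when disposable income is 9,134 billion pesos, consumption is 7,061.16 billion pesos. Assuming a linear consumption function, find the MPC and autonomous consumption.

MPC = ΔC/ΔY = (7061.16 − 5923.04)/(9134 − 7596) = 1138.12/1538 = 0.74
a = C − MPC·Y = 5923.04 − 0.74(7596) = 5923.04 − 5621.04 = 302

MPC = 0.74; a = 302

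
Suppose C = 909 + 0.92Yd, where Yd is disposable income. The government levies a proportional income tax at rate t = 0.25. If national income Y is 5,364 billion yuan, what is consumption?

Yd = (1 − 0.25)(5364) = 0.75(5364) = 4023
C = 909 + 0.92(4023) = 909 + 3701.16 = 4610.16

C = 4610.16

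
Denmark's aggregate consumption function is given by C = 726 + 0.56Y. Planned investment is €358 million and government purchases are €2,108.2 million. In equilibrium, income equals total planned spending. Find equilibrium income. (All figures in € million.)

Y = 7255

Y = C + I + G = 726 + 0.56Y + 358 + 2108.2
Y − 0.56Y = 3192.2
0.44Y = 3192.2, so Y = 3192.2/0.44 = 7255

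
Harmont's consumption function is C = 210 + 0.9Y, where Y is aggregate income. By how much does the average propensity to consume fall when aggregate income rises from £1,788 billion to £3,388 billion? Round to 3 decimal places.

At Y = 1788: C = 210 + 0.9(1788) = 1819.2, APC = 1819.2/1788 = 1.0174
At Y = 3388: C = 3259.2, APC = 3259.2/3388 = 0.9620
Fall in APC = 1.0174 − 0.9620 = 0.0554 ≈ 0.055

ΔAPC = 0.055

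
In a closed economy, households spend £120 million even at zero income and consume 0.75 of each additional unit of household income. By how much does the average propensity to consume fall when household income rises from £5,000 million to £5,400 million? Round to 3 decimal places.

ΔAPC = 0.002

At Y = 5000: C = 120 + 0.75(5000) = 3870, APC = 3870/5000 = 0.7740
At Y = 5400: C = 4170, APC = 4170/5400 = 0.7722
Fall in APC = 0.7740 − 0.7722 = 0.0018 ≈ 0.002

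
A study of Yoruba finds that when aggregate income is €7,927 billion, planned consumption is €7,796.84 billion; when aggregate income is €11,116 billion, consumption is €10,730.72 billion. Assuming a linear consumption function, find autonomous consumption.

MPC = ΔC/ΔY = (10730.72 − 7796.84)/(11116 − 7927) = 2933.88/3189 = 0.92
a = C − MPC·Y = 7796.84 − 0.92(7927) = 7796.84 − 7292.84 = 504

a = 504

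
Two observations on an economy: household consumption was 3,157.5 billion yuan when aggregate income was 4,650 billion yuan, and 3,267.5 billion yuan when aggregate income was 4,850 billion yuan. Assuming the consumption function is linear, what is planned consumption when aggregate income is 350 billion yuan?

MPC = (3267.5 − 3157.5)/(4850 − 4650) = 110/200 = 0.55
a = 3157.5 − 0.55(4650) = 3157.5 − 2557.5 = 600
C = 600 + 0.55(350) = 600 + 192.5 = 792.5

C = 792.5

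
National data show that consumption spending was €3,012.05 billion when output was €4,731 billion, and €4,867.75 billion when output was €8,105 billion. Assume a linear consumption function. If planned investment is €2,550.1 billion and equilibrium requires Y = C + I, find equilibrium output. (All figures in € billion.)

Y = 6578

MPC = (4867.75 − 3012.05)/(8105 − 4731) = 1855.7/3374 = 0.55
a = 3012.05 − 0.55(4731) = 410
Equilibrium: Y = 410 + 0.55Y + 2550.1
0.45Y = 2960.1, so Y = 2960.1/0.45 = 6578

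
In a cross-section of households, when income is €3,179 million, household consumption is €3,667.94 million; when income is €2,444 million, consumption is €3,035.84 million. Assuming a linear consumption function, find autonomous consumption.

MPC = ΔC/ΔY = (3667.94 − 3035.84)/(3179 − 2444) = 632.1/735 = 0.86
a = C − MPC·Y = 3035.84 − 0.86(2444) = 3035.84 − 2101.84 = 934

a = 934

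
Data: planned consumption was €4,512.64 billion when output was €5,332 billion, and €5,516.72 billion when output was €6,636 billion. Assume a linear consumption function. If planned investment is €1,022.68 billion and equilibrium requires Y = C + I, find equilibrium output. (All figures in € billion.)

Y = 6216

MPC = (5516.72 − 4512.64)/(6636 − 5332) = 1004.08/1304 = 0.77
a = 4512.64 − 0.77(5332) = 407
Equilibrium: Y = 407 + 0.77Y + 1022.68
0.23Y = 1429.68, so Y = 1429.68/0.23 = 6216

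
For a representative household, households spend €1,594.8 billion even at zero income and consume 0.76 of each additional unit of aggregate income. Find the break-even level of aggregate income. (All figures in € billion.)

Y = 6645

At break-even, C = Y: 1594.8 + 0.76Y = Y
0.24Y = 1594.8, so Y = 1594.8/0.24 = 6645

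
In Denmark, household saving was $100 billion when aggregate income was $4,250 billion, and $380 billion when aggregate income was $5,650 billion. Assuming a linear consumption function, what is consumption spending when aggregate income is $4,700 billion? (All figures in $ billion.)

C = 4510

MPS = ΔS/ΔY = (380 − 100)/(5650 − 4250) = 280/1400 = 0.2
MPC = 1 − MPS = 0.8
Autonomous saving = 100 − 0.2(4250) = -750, so a = 750
C = 750 + 0.8(4700) = 750 + 3760 = 4510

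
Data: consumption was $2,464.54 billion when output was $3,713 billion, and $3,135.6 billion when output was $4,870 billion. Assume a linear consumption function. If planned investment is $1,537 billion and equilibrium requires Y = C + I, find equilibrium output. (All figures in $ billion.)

MPC = (3135.6 − 2464.54)/(4870 − 3713) = 671.06/1157 = 0.58
a = 2464.54 − 0.58(3713) = 311
Equilibrium: Y = 311 + 0.58Y + 1537
0.42Y = 1848, so Y = 1848/0.42 = 4400

Y = 4400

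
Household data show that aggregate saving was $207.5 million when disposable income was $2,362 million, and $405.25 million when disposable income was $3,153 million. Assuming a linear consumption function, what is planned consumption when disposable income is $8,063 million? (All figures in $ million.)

MPS = ΔS/ΔY = (405.25 − 207.5)/(3153 − 2362) = 197.75/791 = 0.25
MPC = 1 − MPS = 0.75
Autonomous saving = 207.5 − 0.25(2362) = -383, so a = 383
C = 383 + 0.75(8063) = 383 + 6047.25 = 6430.25

C = 6430.25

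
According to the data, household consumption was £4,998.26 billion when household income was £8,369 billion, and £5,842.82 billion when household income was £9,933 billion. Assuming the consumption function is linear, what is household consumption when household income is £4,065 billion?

MPC = (5842.82 − 4998.26)/(9933 − 8369) = 844.56/1564 = 0.54
a = 4998.26 − 0.54(8369) = 4998.26 − 4519.26 = 479
C = 479 + 0.54(4065) = 479 + 2195.1 = 2674.1

C = 2674.1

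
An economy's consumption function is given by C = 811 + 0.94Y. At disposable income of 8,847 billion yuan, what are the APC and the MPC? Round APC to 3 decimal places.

APC = 1.032; MPC = 0.94

MPC = 0.94 (the slope of the consumption function)
C = 811 + 0.94(8847) = 9127.18, so APC = 9127.18/8847 = 1.032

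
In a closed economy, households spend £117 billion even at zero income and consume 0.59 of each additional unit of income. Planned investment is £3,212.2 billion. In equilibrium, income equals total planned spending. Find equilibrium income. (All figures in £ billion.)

Y = C + I = 117 + 0.59Y + 3212.2
Y − 0.59Y = 3329.2
0.41Y = 3329.2, so Y = 3329.2/0.41 = 8120

Y = 8120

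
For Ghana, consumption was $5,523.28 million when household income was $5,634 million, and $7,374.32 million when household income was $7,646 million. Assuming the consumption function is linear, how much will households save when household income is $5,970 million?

S = 137.6

MPC = (7374.32 − 5523.28)/(7646 − 5634) = 1851.04/2012 = 0.92
a = 5523.28 − 0.92(5634) = 5523.28 − 5183.28 = 340
C = 340 + 0.92(5970) = 5832.4
S = 5970 − 5832.4 = 137.6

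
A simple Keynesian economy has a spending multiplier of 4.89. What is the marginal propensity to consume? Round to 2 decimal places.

k = 1/(1 − MPC), so 1 − MPC = 1/k = 1/4.89 = 0.2045
MPC = 1 − 0.2045 = 0.80

MPC = 0.80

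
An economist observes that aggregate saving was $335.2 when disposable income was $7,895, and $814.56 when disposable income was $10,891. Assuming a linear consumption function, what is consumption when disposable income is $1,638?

MPS = ΔS/ΔY = (814.56 − 335.2)/(10891 − 7895) = 479.36/2996 = 0.16
MPC = 1 − MPS = 0.84
Autonomous saving = 335.2 − 0.16(7895) = -928, so a = 928
C = 928 + 0.84(1638) = 928 + 1375.92 = 2303.92

C = 2303.92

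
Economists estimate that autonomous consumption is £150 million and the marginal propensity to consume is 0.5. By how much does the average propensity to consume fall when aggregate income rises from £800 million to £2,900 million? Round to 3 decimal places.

ΔAPC = 0.136

At Y = 800: C = 150 + 0.5(800) = 550, APC = 550/800 = 0.6875
At Y = 2900: C = 1600, APC = 1600/2900 = 0.5517
Fall in APC = 0.6875 − 0.5517 = 0.1358 ≈ 0.136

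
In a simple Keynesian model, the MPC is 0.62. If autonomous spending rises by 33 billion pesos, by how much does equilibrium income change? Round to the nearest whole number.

ΔY ≈ 87

The multiplier is 1/(1 − MPC) = 1/0.38.
ΔY = 33/0.38 = 86.84 ≈ 87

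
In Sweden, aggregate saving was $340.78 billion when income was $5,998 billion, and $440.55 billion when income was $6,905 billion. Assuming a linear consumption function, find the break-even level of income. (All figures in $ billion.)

MPS = ΔS/ΔY = (440.55 − 340.78)/(6905 − 5998) = 99.77/907 = 0.11
MPC = 1 − MPS = 0.89
From S(5998) = 340.78: −a + 0.11(5998) = 340.78, so a = 659.78 − 340.78 = 319
Break-even (S = 0): Y = a/MPS = 319/0.11 = 2900

Y = 2900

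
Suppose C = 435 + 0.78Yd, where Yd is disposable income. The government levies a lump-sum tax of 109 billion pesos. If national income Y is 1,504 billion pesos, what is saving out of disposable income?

Yd = Y − T = 1504 − 109 = 1395
C = 435 + 0.78(1395) = 435 + 1088.1 = 1523.1
S = Yd − C = 1395 − 1523.1 = -128.1

S = -128.1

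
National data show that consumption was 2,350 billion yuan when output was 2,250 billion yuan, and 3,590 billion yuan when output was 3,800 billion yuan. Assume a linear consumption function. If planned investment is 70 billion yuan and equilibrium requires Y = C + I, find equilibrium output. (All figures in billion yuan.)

Y = 3100

MPC = (3590 − 2350)/(3800 − 2250) = 1240/1550 = 0.8
a = 2350 − 0.8(2250) = 550
Equilibrium: Y = 550 + 0.8Y + 70
0.2Y = 620, so Y = 620/0.2 = 3100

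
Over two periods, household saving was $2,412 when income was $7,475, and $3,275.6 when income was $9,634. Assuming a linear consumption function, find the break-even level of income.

Y = 1445

MPS = ΔS/ΔY = (3275.6 − 2412)/(9634 − 7475) = 863.6/2159 = 0.4
MPC = 1 − MPS = 0.6
From S(7475) = 2412: −a + 0.4(7475) = 2412, so a = 2990 − 2412 = 578
Break-even (S = 0): Y = a/MPS = 578/0.4 = 1445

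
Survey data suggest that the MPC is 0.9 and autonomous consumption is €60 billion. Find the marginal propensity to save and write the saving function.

MPS = 0.1; S = -60 + 0.1Y

MPS = 1 − MPC = 1 − 0.9 = 0.1
S = Y − C = -60 + 0.1Y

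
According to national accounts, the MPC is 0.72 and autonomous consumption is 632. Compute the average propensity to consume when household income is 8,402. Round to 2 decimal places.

APC = 0.80

C = 632 + 0.72(8402) = 6681.44
APC = C/Y = 6681.44/8402 = 0.80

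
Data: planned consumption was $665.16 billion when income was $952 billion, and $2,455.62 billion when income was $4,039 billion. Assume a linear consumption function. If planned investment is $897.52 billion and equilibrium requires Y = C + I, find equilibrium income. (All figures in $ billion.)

Y = 2406

MPC = (2455.62 − 665.16)/(4039 − 952) = 1790.46/3087 = 0.58
a = 665.16 − 0.58(952) = 113
Equilibrium: Y = 113 + 0.58Y + 897.52
0.42Y = 1010.52, so Y = 1010.52/0.42 = 2406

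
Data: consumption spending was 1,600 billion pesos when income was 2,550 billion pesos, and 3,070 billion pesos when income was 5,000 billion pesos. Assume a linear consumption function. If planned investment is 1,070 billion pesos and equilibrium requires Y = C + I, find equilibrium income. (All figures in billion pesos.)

Y = 2850

MPC = (3070 − 1600)/(5000 − 2550) = 1470/2450 = 0.6
a = 1600 − 0.6(2550) = 70
Equilibrium: Y = 70 + 0.6Y + 1070
0.4Y = 1140, so Y = 1140/0.4 = 2850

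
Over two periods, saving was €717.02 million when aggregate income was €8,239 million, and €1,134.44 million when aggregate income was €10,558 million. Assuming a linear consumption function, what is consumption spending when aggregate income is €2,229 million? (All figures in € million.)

C = 2593.78

MPS = ΔS/ΔY = (1134.44 − 717.02)/(10558 − 8239) = 417.42/2319 = 0.18
MPC = 1 − MPS = 0.82
Autonomous saving = 717.02 − 0.18(8239) = -766, so a = 766
C = 766 + 0.82(2229) = 766 + 1827.78 = 2593.78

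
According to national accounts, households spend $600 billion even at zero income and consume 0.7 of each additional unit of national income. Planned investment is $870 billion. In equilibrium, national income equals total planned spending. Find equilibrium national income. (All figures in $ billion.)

Y = 4900

Y = C + I = 600 + 0.7Y + 870
Y − 0.7Y = 1470
0.3Y = 1470, so Y = 1470/0.3 = 4900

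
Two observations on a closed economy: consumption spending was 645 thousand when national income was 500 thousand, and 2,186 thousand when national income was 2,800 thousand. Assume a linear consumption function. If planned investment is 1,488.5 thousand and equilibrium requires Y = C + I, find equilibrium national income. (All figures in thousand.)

MPC = (2186 − 645)/(2800 − 500) = 1541/2300 = 0.67
a = 645 − 0.67(500) = 310
Equilibrium: Y = 310 + 0.67Y + 1488.5
0.33Y = 1798.5, so Y = 1798.5/0.33 = 5450

Y = 5450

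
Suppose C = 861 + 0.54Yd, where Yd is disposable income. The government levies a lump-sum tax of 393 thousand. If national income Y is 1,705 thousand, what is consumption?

Yd = Y − T = 1705 − 393 = 1312
C = 861 + 0.54(1312) = 861 + 708.48 = 1569.48

C = 1569.48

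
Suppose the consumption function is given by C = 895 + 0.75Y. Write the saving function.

S = Y − C = Y − (895 + 0.75Y) = -895 + (1 − 0.75)Y

S = -895 + 0.25Y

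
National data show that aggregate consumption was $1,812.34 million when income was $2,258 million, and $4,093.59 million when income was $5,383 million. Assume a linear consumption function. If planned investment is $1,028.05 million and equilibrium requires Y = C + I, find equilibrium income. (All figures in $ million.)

MPC = (4093.59 − 1812.34)/(5383 − 2258) = 2281.25/3125 = 0.73
a = 1812.34 − 0.73(2258) = 164
Equilibrium: Y = 164 + 0.73Y + 1028.05
0.27Y = 1192.05, so Y = 1192.05/0.27 = 4415

Y = 4415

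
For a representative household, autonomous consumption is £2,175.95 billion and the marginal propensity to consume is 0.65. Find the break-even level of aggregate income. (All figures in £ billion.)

At break-even, C = Y: 2175.95 + 0.65Y = Y
0.35Y = 2175.95, so Y = 2175.95/0.35 = 6217

Y = 6217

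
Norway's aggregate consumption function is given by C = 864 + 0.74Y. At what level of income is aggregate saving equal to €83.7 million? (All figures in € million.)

Y = 3645

S = Y − C = -864 + 0.26Y
-864 + 0.26Y = 83.7, so 0.26Y = 947.7 and Y = 3645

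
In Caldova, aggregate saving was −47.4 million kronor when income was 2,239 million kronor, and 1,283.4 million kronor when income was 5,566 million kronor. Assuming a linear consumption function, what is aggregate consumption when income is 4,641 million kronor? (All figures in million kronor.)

C = 3727.6

MPS = ΔS/ΔY = (1283.4 − (-47.4))/(5566 − 2239) = 1330.8/3327 = 0.4
MPC = 1 − MPS = 0.6
Autonomous saving = -47.4 − 0.4(2239) = -943, so a = 943
C = 943 + 0.6(4641) = 943 + 2784.6 = 3727.6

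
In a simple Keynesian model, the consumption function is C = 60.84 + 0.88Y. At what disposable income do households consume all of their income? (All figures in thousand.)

Y = 507

At break-even, C = Y: 60.84 + 0.88Y = Y
0.12Y = 60.84, so Y = 60.84/0.12 = 507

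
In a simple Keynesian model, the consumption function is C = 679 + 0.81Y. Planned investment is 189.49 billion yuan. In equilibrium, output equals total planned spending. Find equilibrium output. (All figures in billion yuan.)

Y = 4571

Y = C + I = 679 + 0.81Y + 189.49
Y − 0.81Y = 868.49
0.19Y = 868.49, so Y = 868.49/0.19 = 4571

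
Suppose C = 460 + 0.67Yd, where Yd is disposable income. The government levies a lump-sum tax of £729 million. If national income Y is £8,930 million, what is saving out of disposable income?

S = 2246.33

Yd = Y − T = 8930 − 729 = 8201
C = 460 + 0.67(8201) = 460 + 5494.67 = 5954.67
S = Yd − C = 8201 − 5954.67 = 2246.33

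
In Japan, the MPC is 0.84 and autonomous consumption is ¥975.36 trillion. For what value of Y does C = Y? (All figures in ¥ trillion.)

At break-even, C = Y: 975.36 + 0.84Y = Y
0.16Y = 975.36, so Y = 975.36/0.16 = 6096

Y = 6096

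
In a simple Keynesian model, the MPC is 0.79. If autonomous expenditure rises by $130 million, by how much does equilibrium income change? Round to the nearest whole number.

ΔY ≈ 619

The multiplier is 1/(1 − MPC) = 1/0.21.
ΔY = 130/0.21 = 619.05 ≈ 619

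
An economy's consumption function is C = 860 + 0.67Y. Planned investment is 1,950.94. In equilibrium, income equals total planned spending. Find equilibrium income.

Y = C + I = 860 + 0.67Y + 1950.94
Y − 0.67Y = 2810.94
0.33Y = 2810.94, so Y = 2810.94/0.33 = 8518

Y = 8518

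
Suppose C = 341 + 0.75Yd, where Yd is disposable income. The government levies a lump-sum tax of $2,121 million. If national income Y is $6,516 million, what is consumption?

C = 3637.25

Yd = Y − T = 6516 − 2121 = 4395
C = 341 + 0.75(4395) = 341 + 3296.25 = 3637.25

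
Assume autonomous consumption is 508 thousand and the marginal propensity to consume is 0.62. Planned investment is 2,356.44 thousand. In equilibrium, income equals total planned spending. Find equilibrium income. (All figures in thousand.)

Y = C + I = 508 + 0.62Y + 2356.44
Y − 0.62Y = 2864.44
0.38Y = 2864.44, so Y = 2864.44/0.38 = 7538

Y = 7538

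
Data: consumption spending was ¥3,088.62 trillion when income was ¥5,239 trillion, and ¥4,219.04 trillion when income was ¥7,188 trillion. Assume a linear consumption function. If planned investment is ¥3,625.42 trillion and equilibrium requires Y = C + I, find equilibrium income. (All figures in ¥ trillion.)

Y = 8751

MPC = (4219.04 − 3088.62)/(7188 − 5239) = 1130.42/1949 = 0.58
a = 3088.62 − 0.58(5239) = 50
Equilibrium: Y = 50 + 0.58Y + 3625.42
0.42Y = 3675.42, so Y = 3675.42/0.42 = 8751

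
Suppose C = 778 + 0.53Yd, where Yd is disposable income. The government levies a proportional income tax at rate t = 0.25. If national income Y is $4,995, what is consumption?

C = 2763.5125

Yd = (1 − 0.25)(4995) = 0.75(4995) = 3746.25
C = 778 + 0.53(3746.25) = 778 + 1985.5125 = 2763.5125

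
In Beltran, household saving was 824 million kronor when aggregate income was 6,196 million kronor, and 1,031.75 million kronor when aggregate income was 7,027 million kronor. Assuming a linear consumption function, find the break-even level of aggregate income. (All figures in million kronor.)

MPS = ΔS/ΔY = (1031.75 − 824)/(7027 − 6196) = 207.75/831 = 0.25
MPC = 1 − MPS = 0.75
From S(6196) = 824: −a + 0.25(6196) = 824, so a = 1549 − 824 = 725
Break-even (S = 0): Y = a/MPS = 725/0.25 = 2900

Y = 2900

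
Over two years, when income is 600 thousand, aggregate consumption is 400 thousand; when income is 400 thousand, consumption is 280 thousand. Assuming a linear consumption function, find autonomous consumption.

a = 40

MPC = ΔC/ΔY = (400 − 280)/(600 − 400) = 120/200 = 0.6
a = C − MPC·Y = 280 − 0.6(400) = 280 − 240 = 40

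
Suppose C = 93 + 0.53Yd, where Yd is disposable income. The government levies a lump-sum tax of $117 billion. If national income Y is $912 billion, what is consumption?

C = 514.35

Yd = Y − T = 912 − 117 = 795
C = 93 + 0.53(795) = 93 + 421.35 = 514.35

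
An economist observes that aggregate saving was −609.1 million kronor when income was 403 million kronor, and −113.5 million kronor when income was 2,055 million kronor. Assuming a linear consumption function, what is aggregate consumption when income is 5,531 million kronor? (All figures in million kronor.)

C = 4601.7

MPS = ΔS/ΔY = (-113.5 − (-609.1))/(2055 − 403) = 495.6/1652 = 0.3
MPC = 1 − MPS = 0.7
Autonomous saving = -609.1 − 0.3(403) = -730, so a = 730
C = 730 + 0.7(5531) = 730 + 3871.7 = 4601.7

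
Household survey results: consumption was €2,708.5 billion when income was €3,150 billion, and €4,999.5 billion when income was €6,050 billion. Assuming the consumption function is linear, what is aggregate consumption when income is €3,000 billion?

C = 2590

MPC = (4999.5 − 2708.5)/(6050 − 3150) = 2291/2900 = 0.79
a = 2708.5 − 0.79(3150) = 2708.5 − 2488.5 = 220
C = 220 + 0.79(3000) = 220 + 2370 = 2590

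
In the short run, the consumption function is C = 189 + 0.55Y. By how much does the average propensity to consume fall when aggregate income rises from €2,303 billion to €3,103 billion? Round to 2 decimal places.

At Y = 2303: C = 189 + 0.55(2303) = 1455.65, APC = 1455.65/2303 = 0.632
At Y = 3103: C = 1895.65, APC = 1895.65/3103 = 0.611
Fall in APC = 0.632 − 0.611 = 0.021 ≈ 0.02

ΔAPC = 0.02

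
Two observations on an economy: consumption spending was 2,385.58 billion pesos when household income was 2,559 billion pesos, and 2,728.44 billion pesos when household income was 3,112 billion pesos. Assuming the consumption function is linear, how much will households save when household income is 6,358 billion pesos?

S = 1617.04

MPC = (2728.44 − 2385.58)/(3112 − 2559) = 342.86/553 = 0.62
a = 2385.58 − 0.62(2559) = 2385.58 − 1586.58 = 799
C = 799 + 0.62(6358) = 4740.96
S = 6358 − 4740.96 = 1617.04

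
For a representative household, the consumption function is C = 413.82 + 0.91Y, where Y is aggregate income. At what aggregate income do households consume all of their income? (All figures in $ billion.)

Y = 4598

At break-even, C = Y: 413.82 + 0.91Y = Y
0.09Y = 413.82, so Y = 413.82/0.09 = 4598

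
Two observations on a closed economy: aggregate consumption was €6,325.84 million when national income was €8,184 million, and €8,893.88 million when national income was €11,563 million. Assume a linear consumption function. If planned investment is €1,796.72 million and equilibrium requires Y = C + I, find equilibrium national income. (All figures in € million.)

MPC = (8893.88 − 6325.84)/(11563 − 8184) = 2568.04/3379 = 0.76
a = 6325.84 − 0.76(8184) = 106
Equilibrium: Y = 106 + 0.76Y + 1796.72
0.24Y = 1902.72, so Y = 1902.72/0.24 = 7928

Y = 7928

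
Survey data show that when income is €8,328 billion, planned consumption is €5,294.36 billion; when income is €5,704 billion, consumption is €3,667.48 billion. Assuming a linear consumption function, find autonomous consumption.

MPC = ΔC/ΔY = (5294.36 − 3667.48)/(8328 − 5704) = 1626.88/2624 = 0.62
a = C − MPC·Y = 3667.48 − 0.62(5704) = 3667.48 − 3536.48 = 131

a = 131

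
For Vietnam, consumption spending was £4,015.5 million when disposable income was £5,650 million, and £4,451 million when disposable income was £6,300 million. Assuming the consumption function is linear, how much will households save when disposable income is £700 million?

MPC = (4451 − 4015.5)/(6300 − 5650) = 435.5/650 = 0.67
a = 4015.5 − 0.67(5650) = 4015.5 − 3785.5 = 230
C = 230 + 0.67(700) = 699
S = 700 − 699 = 1

S = 1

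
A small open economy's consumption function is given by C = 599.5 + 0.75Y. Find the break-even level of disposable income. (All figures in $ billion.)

Y = 2398

At break-even, C = Y: 599.5 + 0.75Y = Y
0.25Y = 599.5, so Y = 599.5/0.25 = 2398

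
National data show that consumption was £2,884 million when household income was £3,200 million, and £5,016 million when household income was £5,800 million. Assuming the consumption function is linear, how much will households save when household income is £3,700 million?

S = 406

MPC = (5016 − 2884)/(5800 − 3200) = 2132/2600 = 0.82
a = 2884 − 0.82(3200) = 2884 − 2624 = 260
C = 260 + 0.82(3700) = 3294
S = 3700 − 3294 = 406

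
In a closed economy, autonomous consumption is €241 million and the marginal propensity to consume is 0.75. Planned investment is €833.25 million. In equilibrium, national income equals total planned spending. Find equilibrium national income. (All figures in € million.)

Y = C + I = 241 + 0.75Y + 833.25
Y − 0.75Y = 1074.25
0.25Y = 1074.25, so Y = 1074.25/0.25 = 4297

Y = 4297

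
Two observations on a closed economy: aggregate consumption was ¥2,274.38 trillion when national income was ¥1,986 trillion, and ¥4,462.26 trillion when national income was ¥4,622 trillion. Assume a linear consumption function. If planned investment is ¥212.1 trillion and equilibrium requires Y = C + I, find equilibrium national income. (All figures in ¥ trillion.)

Y = 4930

MPC = (4462.26 − 2274.38)/(4622 − 1986) = 2187.88/2636 = 0.83
a = 2274.38 − 0.83(1986) = 626
Equilibrium: Y = 626 + 0.83Y + 212.1
0.17Y = 838.1, so Y = 838.1/0.17 = 4930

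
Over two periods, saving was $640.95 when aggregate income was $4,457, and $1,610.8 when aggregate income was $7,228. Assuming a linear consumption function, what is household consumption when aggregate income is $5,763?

C = 4664.95

MPS = ΔS/ΔY = (1610.8 − 640.95)/(7228 − 4457) = 969.85/2771 = 0.35
MPC = 1 − MPS = 0.65
Autonomous saving = 640.95 − 0.35(4457) = -919, so a = 919
C = 919 + 0.65(5763) = 919 + 3745.95 = 4664.95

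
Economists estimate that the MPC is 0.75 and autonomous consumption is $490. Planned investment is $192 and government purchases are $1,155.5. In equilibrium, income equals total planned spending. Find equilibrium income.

Y = 7350

Y = C + I + G = 490 + 0.75Y + 192 + 1155.5
Y − 0.75Y = 1837.5
0.25Y = 1837.5, so Y = 1837.5/0.25 = 7350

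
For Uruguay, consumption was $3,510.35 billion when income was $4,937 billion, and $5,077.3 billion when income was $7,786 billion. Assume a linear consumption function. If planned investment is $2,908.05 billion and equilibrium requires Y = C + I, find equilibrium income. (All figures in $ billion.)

MPC = (5077.3 − 3510.35)/(7786 − 4937) = 1566.95/2849 = 0.55
a = 3510.35 − 0.55(4937) = 795
Equilibrium: Y = 795 + 0.55Y + 2908.05
0.45Y = 3703.05, so Y = 3703.05/0.45 = 8229

Y = 8229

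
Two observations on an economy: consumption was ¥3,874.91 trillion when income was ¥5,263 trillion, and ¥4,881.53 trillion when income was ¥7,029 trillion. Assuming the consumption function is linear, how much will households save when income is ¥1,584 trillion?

S = -193.88

MPC = (4881.53 − 3874.91)/(7029 − 5263) = 1006.62/1766 = 0.57
a = 3874.91 − 0.57(5263) = 3874.91 − 2999.91 = 875
C = 875 + 0.57(1584) = 1777.88
S = 1584 − 1777.88 = -193.88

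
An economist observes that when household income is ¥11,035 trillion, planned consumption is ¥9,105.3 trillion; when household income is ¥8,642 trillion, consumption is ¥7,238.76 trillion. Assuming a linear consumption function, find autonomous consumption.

a = 498

MPC = ΔC/ΔY = (9105.3 − 7238.76)/(11035 − 8642) = 1866.54/2393 = 0.78
a = C − MPC·Y = 7238.76 − 0.78(8642) = 7238.76 − 6740.76 = 498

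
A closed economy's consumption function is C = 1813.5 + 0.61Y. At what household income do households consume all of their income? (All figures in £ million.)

Y = 4650

At break-even, C = Y: 1813.5 + 0.61Y = Y
0.39Y = 1813.5, so Y = 1813.5/0.39 = 4650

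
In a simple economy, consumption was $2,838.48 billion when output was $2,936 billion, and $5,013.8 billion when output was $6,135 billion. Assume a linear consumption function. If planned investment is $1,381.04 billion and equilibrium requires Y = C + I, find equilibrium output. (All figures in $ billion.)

Y = 6947

MPC = (5013.8 − 2838.48)/(6135 − 2936) = 2175.32/3199 = 0.68
a = 2838.48 − 0.68(2936) = 842
Equilibrium: Y = 842 + 0.68Y + 1381.04
0.32Y = 2223.04, so Y = 2223.04/0.32 = 6947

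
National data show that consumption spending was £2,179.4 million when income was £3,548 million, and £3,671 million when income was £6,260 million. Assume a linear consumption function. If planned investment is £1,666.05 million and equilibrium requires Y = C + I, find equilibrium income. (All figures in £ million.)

MPC = (3671 − 2179.4)/(6260 − 3548) = 1491.6/2712 = 0.55
a = 2179.4 − 0.55(3548) = 228
Equilibrium: Y = 228 + 0.55Y + 1666.05
0.45Y = 1894.05, so Y = 1894.05/0.45 = 4209

Y = 4209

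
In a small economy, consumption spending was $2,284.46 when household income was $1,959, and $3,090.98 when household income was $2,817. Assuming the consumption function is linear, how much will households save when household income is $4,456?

MPC = (3090.98 − 2284.46)/(2817 − 1959) = 806.52/858 = 0.94
a = 2284.46 − 0.94(1959) = 2284.46 − 1841.46 = 443
C = 443 + 0.94(4456) = 4631.64
S = 4456 − 4631.64 = -175.64

S = -175.64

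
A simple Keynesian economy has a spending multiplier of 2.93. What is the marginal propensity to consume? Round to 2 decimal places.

MPC = 0.66

k = 1/(1 − MPC), so 1 − MPC = 1/k = 1/2.93 = 0.3413
MPC = 1 − 0.3413 = 0.66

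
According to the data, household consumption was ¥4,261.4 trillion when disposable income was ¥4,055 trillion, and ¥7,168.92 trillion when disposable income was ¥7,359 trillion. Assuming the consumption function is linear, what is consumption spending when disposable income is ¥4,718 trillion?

C = 4844.84

MPC = (7168.92 − 4261.4)/(7359 − 4055) = 2907.52/3304 = 0.88
a = 4261.4 − 0.88(4055) = 4261.4 − 3568.4 = 693
C = 693 + 0.88(4718) = 693 + 4151.84 = 4844.84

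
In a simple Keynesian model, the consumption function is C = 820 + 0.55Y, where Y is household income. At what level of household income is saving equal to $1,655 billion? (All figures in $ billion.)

S = Y − C = -820 + 0.45Y
-820 + 0.45Y = 1655, so 0.45Y = 2475 and Y = 5500

Y = 5500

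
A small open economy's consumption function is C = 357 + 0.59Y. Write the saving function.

S = -357 + 0.41Y

S = Y − C = Y − (357 + 0.59Y) = -357 + (1 − 0.59)Y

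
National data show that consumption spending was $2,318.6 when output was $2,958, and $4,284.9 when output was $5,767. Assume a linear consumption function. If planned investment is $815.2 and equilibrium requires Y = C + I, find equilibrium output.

MPC = (4284.9 − 2318.6)/(5767 − 2958) = 1966.3/2809 = 0.7
a = 2318.6 − 0.7(2958) = 248
Equilibrium: Y = 248 + 0.7Y + 815.2
0.3Y = 1063.2, so Y = 1063.2/0.3 = 3544

Y = 3544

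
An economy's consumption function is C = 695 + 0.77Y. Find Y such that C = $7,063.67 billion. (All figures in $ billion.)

Y = 8271

695 + 0.77Y = 7063.67
0.77Y = 6368.67, so Y = 6368.67/0.77 = 8271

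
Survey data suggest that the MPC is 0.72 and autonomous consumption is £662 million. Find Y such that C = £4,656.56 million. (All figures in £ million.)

662 + 0.72Y = 4656.56
0.72Y = 3994.56, so Y = 3994.56/0.72 = 5548

Y = 5548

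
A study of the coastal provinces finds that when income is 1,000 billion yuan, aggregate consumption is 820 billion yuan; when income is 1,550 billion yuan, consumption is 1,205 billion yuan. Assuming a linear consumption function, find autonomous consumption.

MPC = ΔC/ΔY = (1205 − 820)/(1550 − 1000) = 385/550 = 0.7
a = C − MPC·Y = 820 − 0.7(1000) = 820 − 700 = 120

a = 120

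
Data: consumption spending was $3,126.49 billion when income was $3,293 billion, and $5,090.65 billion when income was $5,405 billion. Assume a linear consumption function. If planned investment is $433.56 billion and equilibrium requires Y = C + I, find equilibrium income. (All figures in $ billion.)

MPC = (5090.65 − 3126.49)/(5405 − 3293) = 1964.16/2112 = 0.93
a = 3126.49 − 0.93(3293) = 64
Equilibrium: Y = 64 + 0.93Y + 433.56
0.07Y = 497.56, so Y = 497.56/0.07 = 7108

Y = 7108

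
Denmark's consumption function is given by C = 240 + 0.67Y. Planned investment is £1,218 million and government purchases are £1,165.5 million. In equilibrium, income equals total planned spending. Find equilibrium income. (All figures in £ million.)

Y = C + I + G = 240 + 0.67Y + 1218 + 1165.5
Y − 0.67Y = 2623.5
0.33Y = 2623.5, so Y = 2623.5/0.33 = 7950

Y = 7950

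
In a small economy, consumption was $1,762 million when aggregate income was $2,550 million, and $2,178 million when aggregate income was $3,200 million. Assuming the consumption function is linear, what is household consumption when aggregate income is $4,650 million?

C = 3106

MPC = (2178 − 1762)/(3200 − 2550) = 416/650 = 0.64
a = 1762 − 0.64(2550) = 1762 − 1632 = 130
C = 130 + 0.64(4650) = 130 + 2976 = 3106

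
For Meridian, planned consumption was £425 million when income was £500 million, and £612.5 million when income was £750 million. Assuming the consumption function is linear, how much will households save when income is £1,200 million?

S = 250

MPC = (612.5 − 425)/(750 − 500) = 187.5/250 = 0.75
a = 425 − 0.75(500) = 425 − 375 = 50
C = 50 + 0.75(1200) = 950
S = 1200 − 950 = 250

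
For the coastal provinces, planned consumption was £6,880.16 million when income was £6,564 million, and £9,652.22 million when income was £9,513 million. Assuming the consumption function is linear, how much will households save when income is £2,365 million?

MPC = (9652.22 − 6880.16)/(9513 − 6564) = 2772.06/2949 = 0.94
a = 6880.16 − 0.94(6564) = 6880.16 − 6170.16 = 710
C = 710 + 0.94(2365) = 2933.1
S = 2365 − 2933.1 = -568.1

S = -568.1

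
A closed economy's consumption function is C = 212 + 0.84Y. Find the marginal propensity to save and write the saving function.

MPS = 0.16; S = -212 + 0.16Y

MPS = 1 − MPC = 1 − 0.84 = 0.16
S = Y − C = -212 + 0.16Y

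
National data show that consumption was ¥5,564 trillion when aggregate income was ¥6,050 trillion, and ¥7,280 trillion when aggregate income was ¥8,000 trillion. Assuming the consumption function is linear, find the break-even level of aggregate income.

MPC = (7280 − 5564)/(8000 − 6050) = 1716/1950 = 0.88
a = 5564 − 0.88(6050) = 5564 − 5324 = 240
Break-even: Y = a/(1−MPC) = 240/0.12 = 2000

Y = 2000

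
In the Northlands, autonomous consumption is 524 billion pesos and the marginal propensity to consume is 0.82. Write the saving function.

S = Y − C = Y − (524 + 0.82Y) = -524 + (1 − 0.82)Y

S = -524 + 0.18Y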